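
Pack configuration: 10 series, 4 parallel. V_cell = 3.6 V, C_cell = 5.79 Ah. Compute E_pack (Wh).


V_pack = 10 * 3.6 = 36 V
C_pack = 4 * 5.79 = 23.16 Ah
E = V_pack * C_pack = 36 * 23.16 = 833.8 Wh

833.8 Wh


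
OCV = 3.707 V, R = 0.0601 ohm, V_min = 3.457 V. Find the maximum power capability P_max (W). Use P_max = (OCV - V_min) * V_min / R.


P_max = (OCV - V_min) * V_min / R = (3.707 - 3.457) * 3.457 / 0.0601 = 0.25 * 3.457 / 0.0601 = 14.38 W

14.38 W


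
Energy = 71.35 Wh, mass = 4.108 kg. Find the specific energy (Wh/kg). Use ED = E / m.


ED = E / m = 71.35 / 4.108 = 17.37 Wh/kg

17.37 Wh/kg


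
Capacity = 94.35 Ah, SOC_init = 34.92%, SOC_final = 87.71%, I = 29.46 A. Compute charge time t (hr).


delta_Ah = 94.35 * (87.71 - 34.92) / 100 = 49.807 Ah
t = delta_Ah / I = 49.807 / 29.46 = 1.691 hr

1.691 hr


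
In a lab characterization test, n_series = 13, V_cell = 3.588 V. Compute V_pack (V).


With 13 cells in series at 3.588 V each, V_pack = 46.644 V

46.644 V


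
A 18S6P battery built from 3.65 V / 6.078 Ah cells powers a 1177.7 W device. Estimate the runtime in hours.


Step 1: E_pack = Ns * V_cell * Np * C_cell = 18 * 3.65 * 6 * 6.078 = 2395.9 Wh
Step 2: t = E_pack / P = 2395.9 / 1177.7 = 2.034 hr

2.034 hr


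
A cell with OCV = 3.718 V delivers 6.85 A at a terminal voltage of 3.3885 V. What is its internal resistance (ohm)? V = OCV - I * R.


R = (OCV - V) / I = (3.718 - 3.3885) / 6.85 = 0.04810 ohm

0.04810 ohm


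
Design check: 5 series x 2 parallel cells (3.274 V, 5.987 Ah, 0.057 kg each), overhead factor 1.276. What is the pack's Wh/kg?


Step 1: V_pack = 5 * 3.274 = 16.37 V
Step 2: C_pack = 2 * 5.987 = 11.974 Ah
Step 3: E_pack = V_pack * C_pack = 16.37 * 11.974 = 196.01 Wh
Step 4: m_pack = 5 * 2 * 0.057 * 1.276 = 0.72732 kg
Step 5: ED = E_pack / m_pack = 196.01 / 0.72732 = 269.5 Wh/kg

269.5 Wh/kg


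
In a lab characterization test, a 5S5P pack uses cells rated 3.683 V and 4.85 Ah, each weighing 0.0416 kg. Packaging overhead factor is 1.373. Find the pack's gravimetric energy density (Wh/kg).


Step 1: V_pack = 5 * 3.683 = 18.415 V
Step 2: C_pack = 5 * 4.85 = 24.25 Ah
Step 3: E_pack = V_pack * C_pack = 18.415 * 24.25 = 446.56 Wh
Step 4: m_pack = 5 * 5 * 0.0416 * 1.373 = 1.4279 kg
Step 5: ED = E_pack / m_pack = 446.56 / 1.4279 = 312.7 Wh/kg

312.7 Wh/kg


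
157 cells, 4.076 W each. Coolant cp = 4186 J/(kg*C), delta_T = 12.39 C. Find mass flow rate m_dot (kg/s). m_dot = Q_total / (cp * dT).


Step 1: Total heat Q = 157 * 4.076 W = 639.93 W
Step 2: denom = cp * dT = 4186 * 12.39 = 51865
Step 3: m_dot = 639.93 / 51865 = 0.01234 kg/s

0.01234 kg/s


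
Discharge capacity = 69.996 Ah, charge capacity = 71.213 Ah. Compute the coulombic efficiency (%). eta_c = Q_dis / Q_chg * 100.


Coulombic efficiency = 69.996/71.213 * 100% = 98.29%

98.29%


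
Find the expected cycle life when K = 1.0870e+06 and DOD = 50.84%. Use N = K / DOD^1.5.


DOD^1.5 = 362.5
N = K / DOD^1.5 = 1.0870e+06 / 362.5 = 2999

2999 cycles


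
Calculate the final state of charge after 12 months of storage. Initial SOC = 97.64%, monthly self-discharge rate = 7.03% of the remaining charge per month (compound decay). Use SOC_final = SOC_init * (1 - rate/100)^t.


Monthly retention factor = 1 - 7.03/100 = 0.9297
Over 12 months: factor^12 = 0.41698
SOC_final = 97.64 * 0.41698 = 40.71%

40.71%


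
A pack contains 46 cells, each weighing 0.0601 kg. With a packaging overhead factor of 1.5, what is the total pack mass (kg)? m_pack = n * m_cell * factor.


m_pack = n * m_cell * overhead = 46 * 0.0601 * 1.5 = 4.147 kg

4.147 kg


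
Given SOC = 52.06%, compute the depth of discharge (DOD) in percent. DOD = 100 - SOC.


Complement of SOC: DOD = 100% - 52.06% = 47.94%

47.94%


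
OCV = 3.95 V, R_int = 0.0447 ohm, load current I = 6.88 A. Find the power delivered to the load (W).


Step 1: V_terminal = OCV - I*R = 3.95 - 6.88 * 0.0447 = 3.6425 V
Step 2: P_out = V_terminal * I = 3.6425 * 6.88 = 25.06 W

25.06 W


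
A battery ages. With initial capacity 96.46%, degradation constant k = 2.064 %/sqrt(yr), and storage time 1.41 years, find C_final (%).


sqrt(t) = sqrt(1.41) = 1.1874
C_final = 96.46 - 2.064 * 1.1874 = 94.01%

94.01%


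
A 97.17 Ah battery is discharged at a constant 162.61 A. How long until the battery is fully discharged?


t = capacity / current = 97.17 / 162.61 = 0.5976 hr

0.5976 hr


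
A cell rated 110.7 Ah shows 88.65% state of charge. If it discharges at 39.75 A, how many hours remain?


Step 1: remaining = SOC/100 * C_total = 88.65/100 * 110.7 = 98.136 Ah
Step 2: t = remaining / I = 98.136 / 39.75 = 2.469 hr

2.469 hr


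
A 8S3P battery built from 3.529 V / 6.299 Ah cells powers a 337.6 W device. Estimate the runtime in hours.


Step 1: E_pack = Ns * V_cell * Np * C_cell = 8 * 3.529 * 3 * 6.299 = 533.5 Wh
Step 2: t = E_pack / P = 533.5 / 337.6 = 1.580 hr

1.580 hr


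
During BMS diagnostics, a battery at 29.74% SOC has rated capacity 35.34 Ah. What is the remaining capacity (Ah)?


remaining = SOC / 100 * total = 29.74 / 100 * 35.34 = 10.51 Ah

10.51 Ah


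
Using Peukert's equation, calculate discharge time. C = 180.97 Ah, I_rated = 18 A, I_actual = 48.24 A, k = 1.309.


t_rated = C / I_rated = 180.97 / 18 = 10.054 hr
(I_rated/I)^k = (0.37313)^1.309 = 0.27515
t = t_rated * (I_rated/I)^k = 10.054 * 0.27515 = 2.766 hr

2.766 hr


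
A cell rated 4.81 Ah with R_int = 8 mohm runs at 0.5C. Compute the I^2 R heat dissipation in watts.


Convert: R = 8 mohm = 0.008 ohm
Step 1: I = C_rate * capacity = 0.5 * 4.81 = 2.405 A
Step 2: Q = I^2 * R = 2.405^2 * 0.008 = 5.784 * 0.008 = 0.04627 W

0.04627 W


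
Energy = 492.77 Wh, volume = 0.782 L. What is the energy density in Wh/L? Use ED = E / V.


Volumetric ED = 492.77 Wh / 0.782 L = 630.1 Wh/L

630.1 Wh/L


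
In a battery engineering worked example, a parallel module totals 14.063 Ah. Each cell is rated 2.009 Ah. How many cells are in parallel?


n = C_total / C_cell = 14.063 / 2.009 = 7

7


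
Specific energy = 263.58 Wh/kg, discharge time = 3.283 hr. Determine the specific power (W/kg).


P_specific = E / t = 263.58 / 3.283 = 80.29 W/kg

80.29 W/kg


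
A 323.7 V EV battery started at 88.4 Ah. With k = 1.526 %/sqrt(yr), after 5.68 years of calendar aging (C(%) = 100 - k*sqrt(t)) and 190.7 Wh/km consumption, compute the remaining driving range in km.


Step 1: capacity retention = 100 - 1.526 * sqrt(5.68) = 100 - 1.526 * 2.3833 = 96.363%
Step 2: C_now = 88.4 * 96.363/100 = 85.185 Ah
Step 3: E_pack = V * C_now = 323.7 * 85.185 = 27574 Wh
Step 4: range = E_pack / consumption = 27574 / 190.7 = 144.6 km

144.6 km


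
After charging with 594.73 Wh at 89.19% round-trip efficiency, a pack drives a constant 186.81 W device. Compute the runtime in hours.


Step 1: E_discharge = eta/100 * E_charge = 89.19/100 * 594.73 = 530.44 Wh
Step 2: t = E_discharge / P = 530.44 / 186.81 = 2.839 hr

2.839 hr


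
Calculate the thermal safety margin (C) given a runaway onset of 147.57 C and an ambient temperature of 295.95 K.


Convert: T_ambient = 295.95 K = 22.8 C
margin = 147.57 - 22.8 = 124.77 C

124.77 C


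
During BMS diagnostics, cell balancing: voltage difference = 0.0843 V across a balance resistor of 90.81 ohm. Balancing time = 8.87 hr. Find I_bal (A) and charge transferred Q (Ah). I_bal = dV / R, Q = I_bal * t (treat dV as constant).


First, Ohm's law: I_bal = 0.0843 V / 90.81 ohm = 9.2831e-04 A
Then Q = I * t = 9.2831e-04 A * 8.87 hr = 0.008234 Ah

I=9.2831e-04 A, Q=0.008234 Ah


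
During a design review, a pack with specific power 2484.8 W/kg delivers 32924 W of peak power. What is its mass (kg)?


m = P / SP = 32924 / 2484.8 = 13.25 kg

13.25 kg


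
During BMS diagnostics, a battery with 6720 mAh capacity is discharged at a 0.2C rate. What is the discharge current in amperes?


Convert: capacity = 6720 mAh = 6.72 Ah
I = C_rate * capacity = 0.2 * 6.72 = 1.344 A

1.344 A


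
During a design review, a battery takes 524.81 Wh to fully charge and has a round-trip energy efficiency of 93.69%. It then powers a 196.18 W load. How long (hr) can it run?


Step 1: E_discharge = eta/100 * E_charge = 93.69/100 * 524.81 = 491.69 Wh
Step 2: t = E_discharge / P = 491.69 / 196.18 = 2.506 hr

2.506 hr


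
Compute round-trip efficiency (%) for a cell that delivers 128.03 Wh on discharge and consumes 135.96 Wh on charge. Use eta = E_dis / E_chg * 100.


Round-trip efficiency = 128.03/135.96 * 100% = 94.17%

94.17%


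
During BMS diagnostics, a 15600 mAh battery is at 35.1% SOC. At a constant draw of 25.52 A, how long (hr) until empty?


Convert: C_total = 15600 mAh = 15.6 Ah
Step 1: remaining = SOC/100 * C_total = 35.1/100 * 15.6 = 5.4756 Ah
Step 2: t = remaining / I = 5.4756 / 25.52 = 0.2146 hr

0.2146 hr


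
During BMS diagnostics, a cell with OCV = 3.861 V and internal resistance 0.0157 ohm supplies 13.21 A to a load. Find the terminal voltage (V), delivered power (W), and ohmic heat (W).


Step 1: V_terminal = OCV - I*R = 3.861 - 13.21 * 0.0157 = 3.6536 V
Step 2: P_out = V_terminal * I = 3.6536 * 13.21 = 48.26 W
Step 3: Q = I^2 * R = 13.21^2 * 0.0157 = 2.740 W

V=3.6536 V, P=48.26 W, Q=2.740 W


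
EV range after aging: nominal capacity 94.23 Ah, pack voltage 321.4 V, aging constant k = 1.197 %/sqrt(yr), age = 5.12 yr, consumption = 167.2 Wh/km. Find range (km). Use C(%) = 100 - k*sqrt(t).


Step 1: capacity retention = 100 - 1.197 * sqrt(5.12) = 100 - 1.197 * 2.2627 = 97.292%
Step 2: C_now = 94.23 * 97.292/100 = 91.678 Ah
Step 3: E_pack = V * C_now = 321.4 * 91.678 = 29465 Wh
Step 4: range = E_pack / consumption = 29465 / 167.2 = 176.2 km

176.2 km


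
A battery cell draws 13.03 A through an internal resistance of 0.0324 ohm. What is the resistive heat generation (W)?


I^2 = 169.78
Q = 169.78 * 0.0324 = 5.501 W

5.501 W


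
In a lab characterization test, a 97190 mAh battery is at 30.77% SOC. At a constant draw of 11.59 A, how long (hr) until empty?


Convert: C_total = 97190 mAh = 97.19 Ah
Step 1: remaining = SOC/100 * C_total = 30.77/100 * 97.19 = 29.905 Ah
Step 2: t = remaining / I = 29.905 / 11.59 = 2.580 hr

2.580 hr


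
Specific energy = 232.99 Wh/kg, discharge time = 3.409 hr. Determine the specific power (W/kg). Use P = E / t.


Specific power = 232.99 Wh/kg / 3.409 hr = 68.35 W/kg

68.35 W/kg


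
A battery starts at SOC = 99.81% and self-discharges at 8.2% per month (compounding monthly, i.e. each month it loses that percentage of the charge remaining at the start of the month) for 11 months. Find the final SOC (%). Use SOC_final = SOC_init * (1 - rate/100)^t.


Monthly retention factor = 1 - 8.2/100 = 0.918
Over 11 months: factor^11 = 0.39018
SOC_final = 99.81 * 0.39018 = 38.94%

38.94%


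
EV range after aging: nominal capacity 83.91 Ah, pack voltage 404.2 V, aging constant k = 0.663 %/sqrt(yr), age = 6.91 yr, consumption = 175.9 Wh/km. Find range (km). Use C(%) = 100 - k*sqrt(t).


Step 1: capacity retention = 100 - 0.663 * sqrt(6.91) = 100 - 0.663 * 2.6287 = 98.257%
Step 2: C_now = 83.91 * 98.257/100 = 82.447 Ah
Step 3: E_pack = V * C_now = 404.2 * 82.447 = 33325 Wh
Step 4: range = E_pack / consumption = 33325 / 175.9 = 189.5 km

189.5 km


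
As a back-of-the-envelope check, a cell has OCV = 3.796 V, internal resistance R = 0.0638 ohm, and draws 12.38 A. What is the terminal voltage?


V = OCV - I*R = 3.796 - 12.38 * 0.0638 = 3.006 V

3.006 V


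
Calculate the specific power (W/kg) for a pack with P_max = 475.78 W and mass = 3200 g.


Convert: m = 3200 g = 3.2 kg
Specific power = 475.78 W / 3.2 kg = 148.7 W/kg

148.7 W/kg


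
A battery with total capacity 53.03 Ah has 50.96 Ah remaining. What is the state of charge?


SOC% = 50.96 / 53.03 * 100 = 96.10%

96.10%


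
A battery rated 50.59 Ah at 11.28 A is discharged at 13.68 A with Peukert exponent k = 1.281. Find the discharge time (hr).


Step 1: t_rated = C / I_rated = 50.59 / 11.28 = 4.4849 hr
Step 2: ratio = 11.28 / 13.68 = 0.82456
Step 3: ratio^k = 0.82456^1.281 = 0.78105
Step 4: t = t_rated * ratio^k = 4.4849 * 0.78105 = 3.503 hr

3.503 hr


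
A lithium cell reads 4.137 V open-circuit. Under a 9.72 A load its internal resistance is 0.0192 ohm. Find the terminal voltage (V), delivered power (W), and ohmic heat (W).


Step 1: V_terminal = OCV - I*R = 4.137 - 9.72 * 0.0192 = 3.9504 V
Step 2: P_out = V_terminal * I = 3.9504 * 9.72 = 38.40 W
Step 3: Q = I^2 * R = 9.72^2 * 0.0192 = 1.814 W

V=3.9504 V, P=38.40 W, Q=1.814 W


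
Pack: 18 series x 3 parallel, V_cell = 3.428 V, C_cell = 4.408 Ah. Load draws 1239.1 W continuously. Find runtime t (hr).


Step 1: E_pack = Ns * V_cell * Np * C_cell = 18 * 3.428 * 3 * 4.408 = 815.97 Wh
Step 2: t = E_pack / P = 815.97 / 1239.1 = 0.6585 hr

0.6585 hr


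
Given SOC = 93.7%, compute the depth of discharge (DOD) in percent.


DOD = 100 - SOC = 100 - 93.7 = 6.3%

6.3%


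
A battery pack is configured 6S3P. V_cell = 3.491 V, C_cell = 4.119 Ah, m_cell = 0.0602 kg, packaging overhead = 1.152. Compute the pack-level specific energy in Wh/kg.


Step 1: V_pack = 6 * 3.491 = 20.946 V
Step 2: C_pack = 3 * 4.119 = 12.357 Ah
Step 3: E_pack = V_pack * C_pack = 20.946 * 12.357 = 258.83 Wh
Step 4: m_pack = 6 * 3 * 0.0602 * 1.152 = 1.2483 kg
Step 5: ED = E_pack / m_pack = 258.83 / 1.2483 = 207.3 Wh/kg

207.3 Wh/kg


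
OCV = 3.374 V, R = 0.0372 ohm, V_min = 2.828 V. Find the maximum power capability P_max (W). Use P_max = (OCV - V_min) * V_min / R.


dV = OCV - V_min = 0.546 V (so I_max = dV / R)
P_max = dV * V_min / R = 0.546 * 2.828 / 0.0372 = 41.51 W

41.51 W


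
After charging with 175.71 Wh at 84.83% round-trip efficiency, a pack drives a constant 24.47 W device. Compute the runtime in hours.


Step 1: E_discharge = eta/100 * E_charge = 84.83/100 * 175.71 = 149.05 Wh
Step 2: t = E_discharge / P = 149.05 / 24.47 = 6.091 hr

6.091 hr


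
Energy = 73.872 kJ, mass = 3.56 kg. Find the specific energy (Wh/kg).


Convert: E = 73.872 kJ = 20.52 Wh
ED = E / m = 20.52 / 3.56 = 5.764 Wh/kg

5.764 Wh/kg


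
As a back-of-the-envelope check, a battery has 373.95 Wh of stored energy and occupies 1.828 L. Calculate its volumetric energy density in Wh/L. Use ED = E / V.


ED = E / V = 373.95 / 1.828 = 204.6 Wh/L

204.6 Wh/L


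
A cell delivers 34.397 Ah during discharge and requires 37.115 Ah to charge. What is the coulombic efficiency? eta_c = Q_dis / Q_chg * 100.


Coulombic efficiency = 34.397/37.115 * 100% = 92.68%

92.68%


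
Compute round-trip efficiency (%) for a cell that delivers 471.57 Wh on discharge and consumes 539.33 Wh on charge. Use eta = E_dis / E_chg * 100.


Round-trip efficiency = 471.57/539.33 * 100% = 87.44%

87.44%


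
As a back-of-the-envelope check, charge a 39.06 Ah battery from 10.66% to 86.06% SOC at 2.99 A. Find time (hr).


delta_Ah = 39.06 * (86.06 - 10.66) / 100 = 29.451 Ah
t = delta_Ah / I = 29.451 / 2.99 = 9.850 hr

9.850 hr


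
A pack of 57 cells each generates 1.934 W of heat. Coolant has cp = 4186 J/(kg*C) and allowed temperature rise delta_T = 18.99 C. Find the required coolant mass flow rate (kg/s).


Step 1: Total heat Q = 57 * 1.934 W = 110.24 W
Step 2: denom = cp * dT = 4186 * 18.99 = 79492
Step 3: m_dot = 110.24 / 79492 = 0.001387 kg/s

0.001387 kg/s


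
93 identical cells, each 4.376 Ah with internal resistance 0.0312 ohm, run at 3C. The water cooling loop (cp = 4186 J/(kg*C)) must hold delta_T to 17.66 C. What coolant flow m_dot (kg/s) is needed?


Step 1: I = 3 * 4.376 = 13.128 A
Step 2: Q_cell = I^2 * R = 13.128^2 * 0.0312 = 5.3771 W
Step 3: Q_total = 93 * 5.3771 = 500.07 W
Step 4: m_dot = Q_total / (cp * dT) = 500.07 / (4186 * 17.66) = 0.006765 kg/s

0.006765 kg/s


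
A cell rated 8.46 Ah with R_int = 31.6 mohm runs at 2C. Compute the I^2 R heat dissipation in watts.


Convert: R = 31.6 mohm = 0.0316 ohm
Step 1: I = C_rate * capacity = 2 * 8.46 = 16.92 A
Step 2: Q = I^2 * R = 16.92^2 * 0.0316 = 286.29 * 0.0316 = 9.047 W

9.047 W


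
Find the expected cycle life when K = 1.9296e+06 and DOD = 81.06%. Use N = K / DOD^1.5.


Step 1: DOD^1.5 = 81.06^1.5 = 729.81
Step 2: N = 1.9296e+06 / 729.81 = 2644 cycles

2644 cycles


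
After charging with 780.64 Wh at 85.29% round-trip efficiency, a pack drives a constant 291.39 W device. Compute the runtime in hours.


Step 1: E_discharge = eta/100 * E_charge = 85.29/100 * 780.64 = 665.81 Wh
Step 2: t = E_discharge / P = 665.81 / 291.39 = 2.285 hr

2.285 hr


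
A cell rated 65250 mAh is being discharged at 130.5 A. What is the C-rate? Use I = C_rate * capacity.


Convert: capacity = 65250 mAh = 65.25 Ah
C_rate = I / capacity = 130.5 / 65.25 = 2C

2C


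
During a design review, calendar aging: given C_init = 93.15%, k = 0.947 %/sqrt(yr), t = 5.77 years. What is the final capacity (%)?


Step 1: sqrt(5.77 yr) = 2.4021
Step 2: drop = 0.947 * 2.4021 = 2.2748
Step 3: C_final = 93.15 - 2.2748 = 90.88%

90.88%


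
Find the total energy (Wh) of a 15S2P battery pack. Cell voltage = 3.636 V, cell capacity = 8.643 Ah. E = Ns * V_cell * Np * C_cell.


V_pack = 15 * 3.636 = 54.54 V
C_pack = 2 * 8.643 = 17.286 Ah
E = V_pack * C_pack = 54.54 * 17.286 = 942.8 Wh

942.8 Wh


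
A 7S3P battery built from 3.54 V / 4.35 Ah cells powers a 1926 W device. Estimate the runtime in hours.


Step 1: E_pack = Ns * V_cell * Np * C_cell = 7 * 3.54 * 3 * 4.35 = 323.38 Wh
Step 2: t = E_pack / P = 323.38 / 1926 = 0.1679 hr

0.1679 hr


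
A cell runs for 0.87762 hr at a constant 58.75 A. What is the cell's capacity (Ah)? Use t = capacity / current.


C = I * t = 58.75 * 0.87762 = 51.56 Ah

51.56 Ah


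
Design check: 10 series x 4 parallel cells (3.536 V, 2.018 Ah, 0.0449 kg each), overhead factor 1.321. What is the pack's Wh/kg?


Step 1: V_pack = 10 * 3.536 = 35.36 V
Step 2: C_pack = 4 * 2.018 = 8.072 Ah
Step 3: E_pack = V_pack * C_pack = 35.36 * 8.072 = 285.43 Wh
Step 4: m_pack = 10 * 4 * 0.0449 * 1.321 = 2.3725 kg
Step 5: ED = E_pack / m_pack = 285.43 / 2.3725 = 120.3 Wh/kg

120.3 Wh/kg


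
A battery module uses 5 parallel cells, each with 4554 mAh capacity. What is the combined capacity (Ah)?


Convert: C_cell = 4554 mAh = 4.554 Ah
C_total = 5 * 4.554 = 22.77 Ah

22.77 Ah


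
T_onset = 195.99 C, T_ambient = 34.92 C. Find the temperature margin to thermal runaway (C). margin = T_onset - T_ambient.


margin = T_onset - T_ambient = 195.99 - 34.92 = 161.07 C

161.07 C


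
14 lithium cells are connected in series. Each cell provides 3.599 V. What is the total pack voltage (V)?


Series voltages add: 14 * 3.599 V = 50.386 V

50.386 V


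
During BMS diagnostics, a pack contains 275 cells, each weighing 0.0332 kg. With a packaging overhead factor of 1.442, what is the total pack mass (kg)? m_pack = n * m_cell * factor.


Cell mass sum = 275 * 0.0332 = 9.13 kg
With overhead 1.442: m_pack = 9.13 * 1.442 = 13.17 kg

13.17 kg


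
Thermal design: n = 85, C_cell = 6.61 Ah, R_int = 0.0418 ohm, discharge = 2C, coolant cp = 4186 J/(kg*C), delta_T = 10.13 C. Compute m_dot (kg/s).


Step 1: I = 2 * 6.61 = 13.22 A
Step 2: Q_cell = I^2 * R = 13.22^2 * 0.0418 = 7.3053 W
Step 3: Q_total = 85 * 7.3053 = 620.95 W
Step 4: m_dot = Q_total / (cp * dT) = 620.95 / (4186 * 10.13) = 0.01464 kg/s

0.01464 kg/s


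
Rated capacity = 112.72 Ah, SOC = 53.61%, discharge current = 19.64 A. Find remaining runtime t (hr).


Step 1: remaining = SOC/100 * C_total = 53.61/100 * 112.72 = 60.429 Ah
Step 2: t = remaining / I = 60.429 / 19.64 = 3.077 hr

3.077 hr


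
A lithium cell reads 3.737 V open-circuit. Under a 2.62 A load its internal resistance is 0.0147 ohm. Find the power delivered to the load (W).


Step 1: V_terminal = OCV - I*R = 3.737 - 2.62 * 0.0147 = 3.6985 V
Step 2: P_out = V_terminal * I = 3.6985 * 2.62 = 9.690 W

9.690 W


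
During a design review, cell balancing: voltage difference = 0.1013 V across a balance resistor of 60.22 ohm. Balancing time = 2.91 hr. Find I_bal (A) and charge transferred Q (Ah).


First, Ohm's law: I_bal = 0.1013 V / 60.22 ohm = 0.0016822 A
Then Q = I * t = 0.0016822 A * 2.91 hr = 0.004895 Ah

I=0.0016822 A, Q=0.004895 Ah


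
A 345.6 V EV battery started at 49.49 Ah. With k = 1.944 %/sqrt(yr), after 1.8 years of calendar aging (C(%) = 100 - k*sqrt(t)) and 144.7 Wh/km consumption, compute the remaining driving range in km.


Step 1: capacity retention = 100 - 1.944 * sqrt(1.8) = 100 - 1.944 * 1.3416 = 97.392%
Step 2: C_now = 49.49 * 97.392/100 = 48.199 Ah
Step 3: E_pack = V * C_now = 345.6 * 48.199 = 16658 Wh
Step 4: range = E_pack / consumption = 16658 / 144.7 = 115.1 km

115.1 km


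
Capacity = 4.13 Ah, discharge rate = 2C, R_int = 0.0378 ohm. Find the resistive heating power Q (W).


Step 1: I = C_rate * capacity = 2 * 4.13 = 8.26 A
Step 2: Q = I^2 * R = 8.26^2 * 0.0378 = 68.228 * 0.0378 = 2.579 W

2.579 W


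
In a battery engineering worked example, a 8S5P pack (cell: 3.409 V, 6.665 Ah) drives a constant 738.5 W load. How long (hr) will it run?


Step 1: E_pack = Ns * V_cell * Np * C_cell = 8 * 3.409 * 5 * 6.665 = 908.84 Wh
Step 2: t = E_pack / P = 908.84 / 738.5 = 1.231 hr

1.231 hr


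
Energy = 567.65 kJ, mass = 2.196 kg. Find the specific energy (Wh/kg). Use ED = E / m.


Convert: E = 567.65 kJ = 157.68 Wh
ED = E / m = 157.68 / 2.196 = 71.80 Wh/kg

71.80 Wh/kg


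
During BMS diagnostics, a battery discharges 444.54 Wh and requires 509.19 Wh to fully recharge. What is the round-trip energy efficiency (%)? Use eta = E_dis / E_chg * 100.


eta_e = E_dis / E_chg * 100 = 444.54 / 509.19 * 100 = 87.30%

87.30%


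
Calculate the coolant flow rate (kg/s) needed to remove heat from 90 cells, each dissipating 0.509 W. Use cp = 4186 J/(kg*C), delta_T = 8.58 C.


Step 1: Total heat Q = 90 * 0.509 W = 45.81 W
Step 2: denom = cp * dT = 4186 * 8.58 = 35916
Step 3: m_dot = 45.81 / 35916 = 0.001275 kg/s

0.001275 kg/s


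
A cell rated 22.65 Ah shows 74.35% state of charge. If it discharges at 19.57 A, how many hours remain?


Step 1: remaining = SOC/100 * C_total = 74.35/100 * 22.65 = 16.84 Ah
Step 2: t = remaining / I = 16.84 / 19.57 = 0.8605 hr

0.8605 hr


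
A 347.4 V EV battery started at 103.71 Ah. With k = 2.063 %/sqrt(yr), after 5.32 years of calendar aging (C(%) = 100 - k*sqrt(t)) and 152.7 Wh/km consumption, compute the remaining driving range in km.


Step 1: capacity retention = 100 - 2.063 * sqrt(5.32) = 100 - 2.063 * 2.3065 = 95.242%
Step 2: C_now = 103.71 * 95.242/100 = 98.775 Ah
Step 3: E_pack = V * C_now = 347.4 * 98.775 = 34314 Wh
Step 4: range = E_pack / consumption = 34314 / 152.7 = 224.7 km

224.7 km


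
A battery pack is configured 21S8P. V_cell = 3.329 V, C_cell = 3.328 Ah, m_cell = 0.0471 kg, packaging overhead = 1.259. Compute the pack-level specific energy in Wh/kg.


Step 1: V_pack = 21 * 3.329 = 69.909 V
Step 2: C_pack = 8 * 3.328 = 26.624 Ah
Step 3: E_pack = V_pack * C_pack = 69.909 * 26.624 = 1861.3 Wh
Step 4: m_pack = 21 * 8 * 0.0471 * 1.259 = 9.9622 kg
Step 5: ED = E_pack / m_pack = 1861.3 / 9.9622 = 186.8 Wh/kg

186.8 Wh/kg


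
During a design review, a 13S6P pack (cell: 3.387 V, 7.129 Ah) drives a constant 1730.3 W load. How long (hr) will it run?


Step 1: E_pack = Ns * V_cell * Np * C_cell = 13 * 3.387 * 6 * 7.129 = 1883.4 Wh
Step 2: t = E_pack / P = 1883.4 / 1730.3 = 1.088 hr

1.088 hr


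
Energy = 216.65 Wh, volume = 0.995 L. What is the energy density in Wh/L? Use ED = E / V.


ED = E / V = 216.65 / 0.995 = 217.7 Wh/L

217.7 Wh/L


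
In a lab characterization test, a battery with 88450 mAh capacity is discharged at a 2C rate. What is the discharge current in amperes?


Convert: capacity = 88450 mAh = 88.45 Ah
At 2C: I = 2 * 88.45 Ah = 176.9 A

176.9 A


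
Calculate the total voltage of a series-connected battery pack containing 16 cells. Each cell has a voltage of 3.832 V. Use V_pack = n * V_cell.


V_pack = n * V_cell = 16 * 3.832 = 61.312 V

61.312 V


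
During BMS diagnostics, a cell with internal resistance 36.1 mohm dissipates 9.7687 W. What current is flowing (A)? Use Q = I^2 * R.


Convert: R = 36.1 mohm = 0.0361 ohm
I = sqrt(Q / R) = sqrt(9.7687 / 0.0361) = sqrt(270.6) = 16.45 A

16.45 A


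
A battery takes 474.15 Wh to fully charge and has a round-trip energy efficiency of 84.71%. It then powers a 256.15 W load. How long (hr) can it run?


Step 1: E_discharge = eta/100 * E_charge = 84.71/100 * 474.15 = 401.65 Wh
Step 2: t = E_discharge / P = 401.65 / 256.15 = 1.568 hr

1.568 hr


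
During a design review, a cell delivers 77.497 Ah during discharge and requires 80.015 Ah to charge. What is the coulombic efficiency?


Coulombic efficiency = 77.497/80.015 * 100% = 96.85%

96.85%


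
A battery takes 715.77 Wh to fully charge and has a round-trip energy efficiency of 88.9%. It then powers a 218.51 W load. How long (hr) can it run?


Step 1: E_discharge = eta/100 * E_charge = 88.9/100 * 715.77 = 636.32 Wh
Step 2: t = E_discharge / P = 636.32 / 218.51 = 2.912 hr

2.912 hr


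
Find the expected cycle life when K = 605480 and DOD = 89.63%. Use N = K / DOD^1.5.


DOD^1.5 = 848.56
N = K / DOD^1.5 = 605480 / 848.56 = 713.5

713.5 cycles


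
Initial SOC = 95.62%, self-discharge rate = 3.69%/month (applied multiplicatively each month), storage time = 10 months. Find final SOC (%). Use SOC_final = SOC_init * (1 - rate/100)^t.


decay = (1 - 3.69/100)^10 = 0.68662
SOC_final = 95.62 * 0.68662 = 65.65%

65.65%


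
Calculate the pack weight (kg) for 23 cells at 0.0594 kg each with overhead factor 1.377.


Cell mass sum = 23 * 0.0594 = 1.3662 kg
With overhead 1.377: m_pack = 1.3662 * 1.377 = 1.881 kg

1.881 kg


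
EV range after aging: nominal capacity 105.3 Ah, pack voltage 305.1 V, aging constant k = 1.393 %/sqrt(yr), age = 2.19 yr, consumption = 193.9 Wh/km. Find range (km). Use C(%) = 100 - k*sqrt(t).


Step 1: capacity retention = 100 - 1.393 * sqrt(2.19) = 100 - 1.393 * 1.4799 = 97.938%
Step 2: C_now = 105.3 * 97.938/100 = 103.13 Ah
Step 3: E_pack = V * C_now = 305.1 * 103.13 = 31465 Wh
Step 4: range = E_pack / consumption = 31465 / 193.9 = 162.3 km

162.3 km


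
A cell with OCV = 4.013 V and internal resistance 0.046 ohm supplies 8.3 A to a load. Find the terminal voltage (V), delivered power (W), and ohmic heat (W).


Step 1: V_terminal = OCV - I*R = 4.013 - 8.3 * 0.046 = 3.6312 V
Step 2: P_out = V_terminal * I = 3.6312 * 8.3 = 30.14 W
Step 3: Q = I^2 * R = 8.3^2 * 0.046 = 3.169 W

V=3.6312 V, P=30.14 W, Q=3.169 W


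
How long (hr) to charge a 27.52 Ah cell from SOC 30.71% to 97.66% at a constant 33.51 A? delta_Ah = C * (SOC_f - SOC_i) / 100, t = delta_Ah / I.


delta_Ah = 27.52 * (97.66 - 30.71) / 100 = 18.425 Ah
t = delta_Ah / I = 18.425 / 33.51 = 0.5498 hr

0.5498 hr


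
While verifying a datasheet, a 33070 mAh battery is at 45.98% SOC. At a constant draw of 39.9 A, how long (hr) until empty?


Convert: C_total = 33070 mAh = 33.07 Ah
Step 1: remaining = SOC/100 * C_total = 45.98/100 * 33.07 = 15.206 Ah
Step 2: t = remaining / I = 15.206 / 39.9 = 0.3811 hr

0.3811 hr


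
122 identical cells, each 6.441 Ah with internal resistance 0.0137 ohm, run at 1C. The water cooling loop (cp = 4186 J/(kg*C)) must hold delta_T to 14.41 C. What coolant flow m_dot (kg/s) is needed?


Step 1: I = 1 * 6.441 = 6.441 A
Step 2: Q_cell = I^2 * R = 6.441^2 * 0.0137 = 0.56836 W
Step 3: Q_total = 122 * 0.56836 = 69.34 W
Step 4: m_dot = Q_total / (cp * dT) = 69.34 / (4186 * 14.41) = 0.001150 kg/s

0.001150 kg/s


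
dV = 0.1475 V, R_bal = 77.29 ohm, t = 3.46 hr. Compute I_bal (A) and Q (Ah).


First, Ohm's law: I_bal = 0.1475 V / 77.29 ohm = 0.0019084 A
Then Q = I * t = 0.0019084 A * 3.46 hr = 0.006603 Ah

I=0.0019084 A, Q=0.006603 Ah


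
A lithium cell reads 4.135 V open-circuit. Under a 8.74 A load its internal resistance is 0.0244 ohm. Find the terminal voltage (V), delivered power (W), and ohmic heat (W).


Step 1: V_terminal = OCV - I*R = 4.135 - 8.74 * 0.0244 = 3.9217 V
Step 2: P_out = V_terminal * I = 3.9217 * 8.74 = 34.28 W
Step 3: Q = I^2 * R = 8.74^2 * 0.0244 = 1.864 W

V=3.9217 V, P=34.28 W, Q=1.864 W


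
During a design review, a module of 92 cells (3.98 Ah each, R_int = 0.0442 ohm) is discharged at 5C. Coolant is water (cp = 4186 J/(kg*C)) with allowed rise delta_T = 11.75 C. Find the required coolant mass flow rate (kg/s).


Step 1: I = 5 * 3.98 = 19.9 A
Step 2: Q_cell = I^2 * R = 19.9^2 * 0.0442 = 17.504 W
Step 3: Q_total = 92 * 17.504 = 1610.4 W
Step 4: m_dot = Q_total / (cp * dT) = 1610.4 / (4186 * 11.75) = 0.03274 kg/s

0.03274 kg/s


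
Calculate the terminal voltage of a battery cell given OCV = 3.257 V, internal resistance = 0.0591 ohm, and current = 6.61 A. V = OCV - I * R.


IR drop = 6.61 * 0.0591 = 0.39065 V
V = 3.257 - 0.39065 = 2.866 V

2.866 V


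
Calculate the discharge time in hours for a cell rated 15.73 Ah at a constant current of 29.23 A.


t = capacity / current = 15.73 / 29.23 = 0.5381 hr

0.5381 hr


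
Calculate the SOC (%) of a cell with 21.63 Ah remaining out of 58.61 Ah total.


SOC = (remaining / total) * 100 = (21.63 / 58.61) * 100 = 36.90%

36.90%


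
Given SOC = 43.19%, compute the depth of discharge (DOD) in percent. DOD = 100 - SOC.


Complement of SOC: DOD = 100% - 43.19% = 56.81%

56.81%


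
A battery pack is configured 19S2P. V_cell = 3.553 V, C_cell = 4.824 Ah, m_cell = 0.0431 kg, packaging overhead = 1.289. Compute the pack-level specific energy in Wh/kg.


Step 1: V_pack = 19 * 3.553 = 67.507 V
Step 2: C_pack = 2 * 4.824 = 9.648 Ah
Step 3: E_pack = V_pack * C_pack = 67.507 * 9.648 = 651.31 Wh
Step 4: m_pack = 19 * 2 * 0.0431 * 1.289 = 2.1111 kg
Step 5: ED = E_pack / m_pack = 651.31 / 2.1111 = 308.5 Wh/kg

308.5 Wh/kg


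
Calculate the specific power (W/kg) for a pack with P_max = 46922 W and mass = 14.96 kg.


SP = P / m = 46922 / 14.96 = 3136 W/kg

3136 W/kg


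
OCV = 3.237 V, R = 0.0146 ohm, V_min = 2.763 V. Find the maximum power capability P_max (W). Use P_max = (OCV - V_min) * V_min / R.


P_max = (OCV - V_min) * V_min / R = (3.237 - 2.763) * 2.763 / 0.0146 = 0.474 * 2.763 / 0.0146 = 89.70 W

89.70 W


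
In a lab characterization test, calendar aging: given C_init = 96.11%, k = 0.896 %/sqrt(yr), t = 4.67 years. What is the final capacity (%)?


sqrt(t) = sqrt(4.67) = 2.161
C_final = 96.11 - 0.896 * 2.161 = 94.17%

94.17%


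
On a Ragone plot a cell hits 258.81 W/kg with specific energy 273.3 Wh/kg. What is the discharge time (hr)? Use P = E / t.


t = E / P = 273.3 / 258.81 = 1.056 hr

1.056 hr


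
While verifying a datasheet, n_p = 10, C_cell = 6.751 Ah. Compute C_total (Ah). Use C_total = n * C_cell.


C_total = 10 * 6.751 = 67.51 Ah

67.51 Ah


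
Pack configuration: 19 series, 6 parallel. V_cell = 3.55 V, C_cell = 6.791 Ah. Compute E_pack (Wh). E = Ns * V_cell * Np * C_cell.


E = Ns * Vcell * Np * Ccell = 19 * 3.55 * 6 * 6.791 = 2748 Wh

2748 Wh


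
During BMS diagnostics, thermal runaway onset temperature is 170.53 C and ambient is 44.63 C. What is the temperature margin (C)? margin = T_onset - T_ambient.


Safety margin = 170.53 C - 44.63 C = 125.9 C

125.9 C


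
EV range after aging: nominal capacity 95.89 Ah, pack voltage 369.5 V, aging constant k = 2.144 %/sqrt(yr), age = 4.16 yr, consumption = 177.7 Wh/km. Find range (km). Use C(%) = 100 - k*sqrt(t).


Step 1: capacity retention = 100 - 2.144 * sqrt(4.16) = 100 - 2.144 * 2.0396 = 95.627%
Step 2: C_now = 95.89 * 95.627/100 = 91.697 Ah
Step 3: E_pack = V * C_now = 369.5 * 91.697 = 33882 Wh
Step 4: range = E_pack / consumption = 33882 / 177.7 = 190.7 km

190.7 km


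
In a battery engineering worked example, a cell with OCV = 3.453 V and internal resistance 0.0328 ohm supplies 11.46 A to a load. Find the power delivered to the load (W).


Step 1: V_terminal = OCV - I*R = 3.453 - 11.46 * 0.0328 = 3.0771 V
Step 2: P_out = V_terminal * I = 3.0771 * 11.46 = 35.26 W

35.26 W


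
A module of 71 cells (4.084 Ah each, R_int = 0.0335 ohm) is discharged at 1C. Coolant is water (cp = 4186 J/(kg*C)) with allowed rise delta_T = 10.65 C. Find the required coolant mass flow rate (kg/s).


Step 1: I = 1 * 4.084 = 4.084 A
Step 2: Q_cell = I^2 * R = 4.084^2 * 0.0335 = 0.55875 W
Step 3: Q_total = 71 * 0.55875 = 39.671 W
Step 4: m_dot = Q_total / (cp * dT) = 39.671 / (4186 * 10.65) = 8.899e-04 kg/s

8.899e-04 kg/s


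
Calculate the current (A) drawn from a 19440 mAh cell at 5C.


Convert: capacity = 19440 mAh = 19.44 Ah
I = C_rate * capacity = 5 * 19.44 = 97.2 A

97.2 A


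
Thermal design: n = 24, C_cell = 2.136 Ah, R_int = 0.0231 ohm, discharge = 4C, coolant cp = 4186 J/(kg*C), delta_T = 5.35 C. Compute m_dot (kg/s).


Step 1: I = 4 * 2.136 = 8.544 A
Step 2: Q_cell = I^2 * R = 8.544^2 * 0.0231 = 1.6863 W
Step 3: Q_total = 24 * 1.6863 = 40.471 W
Step 4: m_dot = Q_total / (cp * dT) = 40.471 / (4186 * 5.35) = 0.001807 kg/s

0.001807 kg/s


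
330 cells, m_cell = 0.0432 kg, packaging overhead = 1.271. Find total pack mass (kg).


Cell mass sum = 330 * 0.0432 = 14.256 kg
With overhead 1.271: m_pack = 14.256 * 1.271 = 18.12 kg

18.12 kg


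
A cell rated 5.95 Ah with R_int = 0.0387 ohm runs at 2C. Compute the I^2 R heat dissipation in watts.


Step 1: I = C_rate * capacity = 2 * 5.95 = 11.9 A
Step 2: Q = I^2 * R = 11.9^2 * 0.0387 = 141.61 * 0.0387 = 5.480 W

5.480 W


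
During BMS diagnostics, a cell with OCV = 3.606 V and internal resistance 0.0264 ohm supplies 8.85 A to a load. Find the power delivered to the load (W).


Step 1: V_terminal = OCV - I*R = 3.606 - 8.85 * 0.0264 = 3.3724 V
Step 2: P_out = V_terminal * I = 3.3724 * 8.85 = 29.85 W

29.85 W


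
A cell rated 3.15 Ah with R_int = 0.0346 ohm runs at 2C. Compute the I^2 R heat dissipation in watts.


Step 1: I = C_rate * capacity = 2 * 3.15 = 6.3 A
Step 2: Q = I^2 * R = 6.3^2 * 0.0346 = 39.69 * 0.0346 = 1.373 W

1.373 W


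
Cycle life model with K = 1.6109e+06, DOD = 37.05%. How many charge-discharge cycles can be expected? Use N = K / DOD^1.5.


Step 1: DOD^1.5 = 37.05^1.5 = 225.52
Step 2: N = 1.6109e+06 / 225.52 = 7143 cycles

7143 cycles


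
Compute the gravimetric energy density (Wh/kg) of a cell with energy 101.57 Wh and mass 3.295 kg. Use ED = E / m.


ED = E / m = 101.57 / 3.295 = 30.83 Wh/kg

30.83 Wh/kg


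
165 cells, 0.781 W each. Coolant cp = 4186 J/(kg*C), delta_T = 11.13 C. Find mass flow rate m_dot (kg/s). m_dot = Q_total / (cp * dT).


Step 1: Total heat Q = 165 * 0.781 W = 128.87 W
Step 2: denom = cp * dT = 4186 * 11.13 = 46590
Step 3: m_dot = 128.87 / 46590 = 0.002766 kg/s

0.002766 kg/s


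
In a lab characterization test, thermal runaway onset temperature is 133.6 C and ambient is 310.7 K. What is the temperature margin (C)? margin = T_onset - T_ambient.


Convert: T_ambient = 310.7 K = 37.55 C
margin = 133.6 - 37.55 = 96.05 C

96.05 C


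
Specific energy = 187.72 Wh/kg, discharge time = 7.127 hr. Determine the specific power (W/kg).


P_specific = E / t = 187.72 / 7.127 = 26.34 W/kg

26.34 W/kg


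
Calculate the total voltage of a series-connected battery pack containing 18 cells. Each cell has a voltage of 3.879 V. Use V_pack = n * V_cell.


V_pack = n * V_cell = 18 * 3.879 = 69.822 V

69.822 V


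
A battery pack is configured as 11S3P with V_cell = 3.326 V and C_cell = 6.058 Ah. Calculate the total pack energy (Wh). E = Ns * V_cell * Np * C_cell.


E = Ns * Vcell * Np * Ccell = 11 * 3.326 * 3 * 6.058 = 664.9 Wh

664.9 Wh


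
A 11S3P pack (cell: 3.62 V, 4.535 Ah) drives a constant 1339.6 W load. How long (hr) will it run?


Step 1: E_pack = Ns * V_cell * Np * C_cell = 11 * 3.62 * 3 * 4.535 = 541.75 Wh
Step 2: t = E_pack / P = 541.75 / 1339.6 = 0.4044 hr

0.4044 hr


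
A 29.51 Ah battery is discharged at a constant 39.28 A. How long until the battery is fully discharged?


t = capacity / current = 29.51 / 39.28 = 0.7513 hr

0.7513 hr


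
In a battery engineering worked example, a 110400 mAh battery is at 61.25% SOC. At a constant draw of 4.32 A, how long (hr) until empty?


Convert: C_total = 110400 mAh = 110.4 Ah
Step 1: remaining = SOC/100 * C_total = 61.25/100 * 110.4 = 67.62 Ah
Step 2: t = remaining / I = 67.62 / 4.32 = 15.65 hr

15.65 hr


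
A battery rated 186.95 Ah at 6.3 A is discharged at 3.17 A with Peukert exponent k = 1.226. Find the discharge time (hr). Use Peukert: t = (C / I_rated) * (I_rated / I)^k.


Step 1: t_rated = C / I_rated = 186.95 / 6.3 = 29.675 hr
Step 2: ratio = 6.3 / 3.17 = 1.9874
Step 3: ratio^k = 1.9874^1.226 = 2.3211
Step 4: t = t_rated * ratio^k = 29.675 * 2.3211 = 68.88 hr

68.88 hr


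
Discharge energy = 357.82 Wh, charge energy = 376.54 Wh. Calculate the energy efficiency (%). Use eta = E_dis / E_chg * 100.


eta_e = E_dis / E_chg * 100 = 357.82 / 376.54 * 100 = 95.03%

95.03%


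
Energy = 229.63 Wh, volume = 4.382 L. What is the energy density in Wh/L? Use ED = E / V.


ED = E / V = 229.63 / 4.382 = 52.40 Wh/L

52.40 Wh/L


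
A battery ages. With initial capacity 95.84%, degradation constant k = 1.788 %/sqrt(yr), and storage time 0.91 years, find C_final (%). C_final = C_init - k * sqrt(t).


sqrt(t) = sqrt(0.91) = 0.95394
C_final = 95.84 - 1.788 * 0.95394 = 94.13%

94.13%


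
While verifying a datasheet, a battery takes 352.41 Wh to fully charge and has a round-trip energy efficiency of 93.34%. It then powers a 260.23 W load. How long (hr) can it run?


Step 1: E_discharge = eta/100 * E_charge = 93.34/100 * 352.41 = 328.94 Wh
Step 2: t = E_discharge / P = 328.94 / 260.23 = 1.264 hr

1.264 hr


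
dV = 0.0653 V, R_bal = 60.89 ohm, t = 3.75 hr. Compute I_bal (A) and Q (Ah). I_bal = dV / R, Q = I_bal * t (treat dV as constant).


I_bal = dV / R = 0.0653 / 60.89 = 0.0010724 A
Q = I_bal * t = 0.0010724 * 3.75 = 0.004022 Ah

I=0.0010724 A, Q=0.004022 Ah


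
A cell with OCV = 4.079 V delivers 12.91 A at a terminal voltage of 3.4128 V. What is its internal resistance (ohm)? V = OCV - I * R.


R = (OCV - V) / I = (4.079 - 3.4128) / 12.91 = 0.05160 ohm

0.05160 ohm


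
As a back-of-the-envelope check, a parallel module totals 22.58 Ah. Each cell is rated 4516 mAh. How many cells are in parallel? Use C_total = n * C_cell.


Convert: C_cell = 4516 mAh = 4.516 Ah
n = C_total / C_cell = 22.58 / 4.516 = 5

5


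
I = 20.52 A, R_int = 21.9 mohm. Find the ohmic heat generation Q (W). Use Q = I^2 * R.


Convert: R = 21.9 mohm = 0.0219 ohm
Q = I^2 * R = 20.52^2 * 0.0219 = 9.221 W

9.221 W


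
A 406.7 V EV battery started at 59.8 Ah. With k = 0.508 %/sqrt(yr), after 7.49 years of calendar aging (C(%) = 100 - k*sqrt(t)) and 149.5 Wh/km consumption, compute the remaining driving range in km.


Step 1: capacity retention = 100 - 0.508 * sqrt(7.49) = 100 - 0.508 * 2.7368 = 98.61%
Step 2: C_now = 59.8 * 98.61/100 = 58.969 Ah
Step 3: E_pack = V * C_now = 406.7 * 58.969 = 23983 Wh
Step 4: range = E_pack / consumption = 23983 / 149.5 = 160.4 km

160.4 km


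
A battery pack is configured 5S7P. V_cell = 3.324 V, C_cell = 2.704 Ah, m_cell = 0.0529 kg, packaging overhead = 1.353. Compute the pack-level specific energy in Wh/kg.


Step 1: V_pack = 5 * 3.324 = 16.62 V
Step 2: C_pack = 7 * 2.704 = 18.928 Ah
Step 3: E_pack = V_pack * C_pack = 16.62 * 18.928 = 314.58 Wh
Step 4: m_pack = 5 * 7 * 0.0529 * 1.353 = 2.5051 kg
Step 5: ED = E_pack / m_pack = 314.58 / 2.5051 = 125.6 Wh/kg

125.6 Wh/kg


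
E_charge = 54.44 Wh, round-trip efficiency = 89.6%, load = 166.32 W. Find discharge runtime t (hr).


Step 1: E_discharge = eta/100 * E_charge = 89.6/100 * 54.44 = 48.778 Wh
Step 2: t = E_discharge / P = 48.778 / 166.32 = 0.2933 hr

0.2933 hr
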